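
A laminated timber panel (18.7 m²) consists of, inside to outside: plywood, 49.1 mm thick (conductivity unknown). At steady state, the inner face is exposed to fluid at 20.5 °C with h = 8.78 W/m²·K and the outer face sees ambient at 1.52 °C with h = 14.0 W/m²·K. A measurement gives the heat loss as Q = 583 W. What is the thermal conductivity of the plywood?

ΣR = ΔT/Q = |20.5 − 1.52|/583 = 0.03256 K/W
Known resistances:
  R_conv,in = 1/(hA) = 1/(8.78·18.7) = 0.006091 K/W
  R_conv,out = 1/(hA) = 1/(14.0·18.7) = 0.003820 K/W
R_plywood = ΣR − ΣR_known = 0.03256 − 0.009911 = 0.02265 K/W
L/(kA) = 0.02265 ⇒ k = 0.0491/(0.02265·18.7) = 0.116 W/m·K

k = 0.116 W/m·K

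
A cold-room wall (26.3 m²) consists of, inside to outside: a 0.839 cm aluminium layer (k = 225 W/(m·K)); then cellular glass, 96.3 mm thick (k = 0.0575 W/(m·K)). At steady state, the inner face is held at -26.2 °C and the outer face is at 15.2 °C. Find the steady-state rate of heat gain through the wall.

Q = 650 W

Series thermal resistances, inner to outer:
  R_aluminium = L/(kA) = 0.00839/(225·26.3) = 1.418×10^-6 K/W
  R_cellular glass = L/(kA) = 0.0963/(0.0575·26.3) = 0.06368 K/W
ΣR = 1.418×10^-6 + 0.06368 = 0.06368 K/W
Q = ΔT/ΣR = (-26.2 °C − 15.2 °C)/0.06368 = -650 W
(Negative Q ⇒ heat flows inward; heat gain = 650 W.)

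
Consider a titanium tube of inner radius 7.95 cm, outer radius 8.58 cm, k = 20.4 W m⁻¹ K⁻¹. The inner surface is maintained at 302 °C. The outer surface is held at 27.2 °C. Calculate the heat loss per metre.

Q' = 4.62×10^5 W/m

Q' = 2πk·ΔT/ln(r₂/r₁) = 2π × 20.4 × 274.8 / ln(0.0858/0.0795) = 4.62×10^5 W/m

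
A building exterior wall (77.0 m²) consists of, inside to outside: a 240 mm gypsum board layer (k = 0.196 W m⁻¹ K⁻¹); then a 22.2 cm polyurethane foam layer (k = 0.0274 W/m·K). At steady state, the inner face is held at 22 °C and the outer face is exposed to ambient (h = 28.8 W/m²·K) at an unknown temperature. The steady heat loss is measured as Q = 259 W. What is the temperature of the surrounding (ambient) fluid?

Sum the resistances:
  R_gypsum board = L/(kA) = 0.240/(0.196·77.0) = 0.01590 K/W
  R_polyurethane foam = L/(kA) = 0.222/(0.0274·77.0) = 0.1052 K/W
  R_conv,out = 1/(hA) = 1/(28.8·77.0) = 4.509×10^-4 K/W
ΣR = 0.1216 K/W
ΔT = Q·ΣR = 259 × 0.1216 = 31.49 K
Heat flows outward, so T_out = T_in − ΔT = 22 − 31.49 = -9.49 °C

T_out = -9.49 °C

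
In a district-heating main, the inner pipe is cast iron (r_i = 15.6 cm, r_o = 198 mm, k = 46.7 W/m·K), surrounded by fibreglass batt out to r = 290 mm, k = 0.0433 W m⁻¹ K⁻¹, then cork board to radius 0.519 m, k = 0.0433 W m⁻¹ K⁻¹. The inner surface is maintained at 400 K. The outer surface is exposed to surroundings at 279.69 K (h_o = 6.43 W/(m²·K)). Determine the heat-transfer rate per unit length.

Series thermal resistances, inner to outer:
  R'_cast iron = ln(0.198/0.156)/(2πk) = 0.2384/(2π·46.7) = 8.125×10^-4 m·K/W
  R'_fibreglass batt = ln(0.290/0.198)/(2πk) = 0.3816/(2π·0.0433) = 1.403 m·K/W
  R'_cork board = ln(0.519/0.290)/(2πk) = 0.5820/(2π·0.0433) = 2.139 m·K/W
  R'_conv,out = 1/(2πr h) = 1/(2π·0.519·6.43) = 0.04769 m·K/W
ΣR = 8.125×10^-4 + 1.403 + 2.139 + 0.04769 = 3.591 m·K/W
Q' = ΔT/ΣR = (400 K − 279.69 K)/3.591 = 33.5 W/m

Q' = 33.5 W/m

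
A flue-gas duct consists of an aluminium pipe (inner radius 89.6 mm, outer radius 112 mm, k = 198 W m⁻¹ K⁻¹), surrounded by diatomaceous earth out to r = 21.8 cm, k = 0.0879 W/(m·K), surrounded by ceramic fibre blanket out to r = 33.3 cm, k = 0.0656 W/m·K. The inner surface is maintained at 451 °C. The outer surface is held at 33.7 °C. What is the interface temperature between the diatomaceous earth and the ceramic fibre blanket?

Series thermal resistances, inner to outer:
  R'_aluminium = ln(0.112/0.0896)/(2πk) = 0.2231/(2π·198) = 1.794×10^-4 m·K/W
  R'_diatomaceous earth = ln(0.218/0.112)/(2πk) = 0.6660/(2π·0.0879) = 1.206 m·K/W
  R'_ceramic fibre blanket = ln(0.333/0.218)/(2πk) = 0.4236/(2π·0.0656) = 1.028 m·K/W
ΣR = 1.794×10^-4 + 1.206 + 1.028 = 2.234 m·K/W
Q' = ΔT/ΣR = (451 °C − 33.7 °C)/2.234 = 186.8 W/m
From the inner boundary to the diatomaceous earth/ceramic fibre blanket interface, ΣR_partial = 1.206 m·K/W.
T_interface = T_in − Q'·ΣR_partial = 451 °C − (186.8)(1.206) = 226 °C

T = 226 °C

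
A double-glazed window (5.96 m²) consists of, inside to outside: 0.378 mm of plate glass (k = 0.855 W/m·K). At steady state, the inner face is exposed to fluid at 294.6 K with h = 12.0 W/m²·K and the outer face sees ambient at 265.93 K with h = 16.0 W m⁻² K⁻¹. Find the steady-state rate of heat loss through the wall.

Series thermal resistances, inner to outer:
  R_conv,in = 1/(hA) = 1/(12.0·5.96) = 0.01398 K/W
  R_plate glass = L/(kA) = 3.78×10^-4/(0.855·5.96) = 7.418×10^-5 K/W
  R_conv,out = 1/(hA) = 1/(16.0·5.96) = 0.01049 K/W
ΣR = 0.01398 + 7.418×10^-5 + 0.01049 = 0.02454 K/W
Q = ΔT/ΣR = (294.6 K − 265.93 K)/0.02454 = 1170 W

Q = 1170 W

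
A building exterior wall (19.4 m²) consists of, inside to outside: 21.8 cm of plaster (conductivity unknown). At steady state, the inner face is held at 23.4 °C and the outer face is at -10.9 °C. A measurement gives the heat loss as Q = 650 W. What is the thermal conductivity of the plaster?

ΣR = ΔT/Q = |23.4 − -10.9|/650 = 0.05277 K/W
L/(kA) = 0.05277 ⇒ k = 0.218/(0.05277·19.4) = 0.213 W/m·K

k = 0.213 W/m·K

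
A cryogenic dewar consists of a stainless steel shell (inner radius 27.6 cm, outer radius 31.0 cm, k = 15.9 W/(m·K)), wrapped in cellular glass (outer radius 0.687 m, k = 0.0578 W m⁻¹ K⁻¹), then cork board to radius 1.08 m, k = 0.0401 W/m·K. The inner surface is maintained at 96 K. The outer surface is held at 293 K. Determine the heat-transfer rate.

Treat each layer as a resistance in series:
  R_stainless steel = (1/0.276 − 1/0.310)/(4πk) = 0.3974/(4π·15.9) = 0.001989 K/W
  R_cellular glass = (1/0.310 − 1/0.687)/(4πk) = 1.770/(4π·0.0578) = 2.437 K/W
  R_cork board = (1/0.687 − 1/1.08)/(4πk) = 0.5297/(4π·0.0401) = 1.051 K/W
ΣR = 0.001989 + 2.437 + 1.051 = 3.490 K/W
Q = ΔT/ΣR = (96 K − 293 K)/3.490 = -56.4 W
(Negative Q ⇒ heat flows inward; heat gain = 56.4 W.)

Q = 56.4 W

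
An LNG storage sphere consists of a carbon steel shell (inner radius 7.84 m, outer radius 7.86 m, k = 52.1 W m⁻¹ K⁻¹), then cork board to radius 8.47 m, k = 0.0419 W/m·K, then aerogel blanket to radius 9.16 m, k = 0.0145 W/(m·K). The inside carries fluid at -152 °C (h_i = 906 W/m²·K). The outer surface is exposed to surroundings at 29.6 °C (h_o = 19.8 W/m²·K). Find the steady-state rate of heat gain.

Resistance network (inner→outer):
  R_conv,in = 1/(4πr²h) = 1/(4π·7.84²·906) = 1.429×10^-6 K/W
  R_carbon steel = (1/7.84 − 1/7.86)/(4πk) = 3.246×10^-4/(4π·52.1) = 4.957×10^-7 K/W
  R_cork board = (1/7.86 − 1/8.47)/(4πk) = 0.009163/(4π·0.0419) = 0.01740 K/W
  R_aerogel blanket = (1/8.47 − 1/9.16)/(4πk) = 0.008893/(4π·0.0145) = 0.04881 K/W
  R_conv,out = 1/(4πr²h) = 1/(4π·9.16²·19.8) = 4.790×10^-5 K/W
ΣR = 1.429×10^-6 + 4.957×10^-7 + 0.01740 + 0.04881 + 4.790×10^-5 = 0.06626 K/W
Q = ΔT/ΣR = (-152 °C − 29.6 °C)/0.06626 = -2740 W
(Negative Q ⇒ heat flows inward; heat gain = 2740 W.)

Q = 2.74 kW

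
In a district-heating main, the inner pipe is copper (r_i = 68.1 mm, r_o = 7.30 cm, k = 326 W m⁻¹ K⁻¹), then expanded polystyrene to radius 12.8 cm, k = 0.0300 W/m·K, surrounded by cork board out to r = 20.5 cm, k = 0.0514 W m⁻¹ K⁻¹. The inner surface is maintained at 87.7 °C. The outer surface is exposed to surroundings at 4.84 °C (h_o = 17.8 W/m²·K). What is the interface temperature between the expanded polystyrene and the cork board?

T = 32.6 °C

Treat each layer as a resistance in series:
  R'_copper = ln(0.0730/0.0681)/(2πk) = 0.06948/(2π·326) = 3.392×10^-5 m·K/W
  R'_expanded polystyrene = ln(0.128/0.0730)/(2πk) = 0.5616/(2π·0.0300) = 2.979 m·K/W
  R'_cork board = ln(0.205/0.128)/(2πk) = 0.4710/(2π·0.0514) = 1.458 m·K/W
  R'_conv,out = 1/(2πr h) = 1/(2π·0.205·17.8) = 0.04362 m·K/W
ΣR = 3.392×10^-5 + 2.979 + 1.458 + 0.04362 = 4.481 m·K/W
Q' = ΔT/ΣR = (87.7 °C − 4.84 °C)/4.481 = 18.49 W/m
From the inner boundary to the expanded polystyrene/cork board interface, ΣR_partial = 2.979 m·K/W.
T_interface = T_in − Q'·ΣR_partial = 87.7 °C − (18.49)(2.979) = 32.6 °C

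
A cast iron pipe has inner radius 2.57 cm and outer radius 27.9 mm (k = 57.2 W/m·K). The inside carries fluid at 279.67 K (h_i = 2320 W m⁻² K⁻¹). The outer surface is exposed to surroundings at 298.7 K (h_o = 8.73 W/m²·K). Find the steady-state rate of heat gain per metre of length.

Q' = 29.0 W/m

Series thermal resistances, inner to outer:
  R'_conv,in = 1/(2πr h) = 1/(2π·0.0257·2320) = 0.002669 m·K/W
  R'_cast iron = ln(0.0279/0.0257)/(2πk) = 0.08214/(2π·57.2) = 2.285×10^-4 m·K/W
  R'_conv,out = 1/(2πr h) = 1/(2π·0.0279·8.73) = 0.6534 m·K/W
ΣR = 0.002669 + 2.285×10^-4 + 0.6534 = 0.6563 m·K/W
Q' = ΔT/ΣR = (279.67 K − 298.7 K)/0.6563 = -29.0 W/m
(Negative Q' ⇒ heat flows inward; heat gain = 29.0 W/m.)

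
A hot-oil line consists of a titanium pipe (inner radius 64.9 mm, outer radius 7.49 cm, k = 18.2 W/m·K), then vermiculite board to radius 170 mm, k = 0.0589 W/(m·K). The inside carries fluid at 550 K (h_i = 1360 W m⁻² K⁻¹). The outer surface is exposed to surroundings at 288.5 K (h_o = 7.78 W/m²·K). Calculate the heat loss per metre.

Q' = 112 W/m

Treat each layer as a resistance in series:
  R'_conv,in = 1/(2πr h) = 1/(2π·0.0649·1360) = 0.001803 m·K/W
  R'_titanium = ln(0.0749/0.0649)/(2πk) = 0.1433/(2π·18.2) = 0.001253 m·K/W
  R'_vermiculite board = ln(0.170/0.0749)/(2πk) = 0.8196/(2π·0.0589) = 2.215 m·K/W
  R'_conv,out = 1/(2πr h) = 1/(2π·0.170·7.78) = 0.1203 m·K/W
ΣR = 0.001803 + 0.001253 + 2.215 + 0.1203 = 2.338 m·K/W
Q' = ΔT/ΣR = (550 K − 288.5 K)/2.338 = 112 W/m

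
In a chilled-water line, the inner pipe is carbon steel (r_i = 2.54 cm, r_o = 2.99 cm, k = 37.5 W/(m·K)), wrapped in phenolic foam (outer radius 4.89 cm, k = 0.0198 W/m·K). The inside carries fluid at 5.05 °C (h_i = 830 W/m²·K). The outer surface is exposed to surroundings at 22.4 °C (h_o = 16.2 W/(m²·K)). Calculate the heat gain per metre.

Q' = 4.17 W/m

Series thermal resistances, inner to outer:
  R'_conv,in = 1/(2πr h) = 1/(2π·0.0254·830) = 0.007549 m·K/W
  R'_carbon steel = ln(0.0299/0.0254)/(2πk) = 0.1631/(2π·37.5) = 6.923×10^-4 m·K/W
  R'_phenolic foam = ln(0.0489/0.0299)/(2πk) = 0.4919/(2π·0.0198) = 3.954 m·K/W
  R'_conv,out = 1/(2πr h) = 1/(2π·0.0489·16.2) = 0.2009 m·K/W
ΣR = 0.007549 + 6.923×10^-4 + 3.954 + 0.2009 = 4.163 m·K/W
Q' = ΔT/ΣR = (5.05 °C − 22.4 °C)/4.163 = -4.17 W/m
(Negative Q' ⇒ heat flows inward; heat gain = 4.17 W/m.)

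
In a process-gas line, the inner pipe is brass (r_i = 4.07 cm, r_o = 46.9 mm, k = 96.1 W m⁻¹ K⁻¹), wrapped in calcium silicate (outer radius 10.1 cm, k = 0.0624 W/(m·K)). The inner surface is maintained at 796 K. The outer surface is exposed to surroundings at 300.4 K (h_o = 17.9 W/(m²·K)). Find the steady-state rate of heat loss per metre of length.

Treat each layer as a resistance in series:
  R'_brass = ln(0.0469/0.0407)/(2πk) = 0.1418/(2π·96.1) = 2.348×10^-4 m·K/W
  R'_calcium silicate = ln(0.101/0.0469)/(2πk) = 0.7671/(2π·0.0624) = 1.957 m·K/W
  R'_conv,out = 1/(2πr h) = 1/(2π·0.101·17.9) = 0.08803 m·K/W
ΣR = 2.348×10^-4 + 1.957 + 0.08803 = 2.045 m·K/W
Q' = ΔT/ΣR = (796 K − 300.4 K)/2.045 = 242 W/m

Q' = 242 W/m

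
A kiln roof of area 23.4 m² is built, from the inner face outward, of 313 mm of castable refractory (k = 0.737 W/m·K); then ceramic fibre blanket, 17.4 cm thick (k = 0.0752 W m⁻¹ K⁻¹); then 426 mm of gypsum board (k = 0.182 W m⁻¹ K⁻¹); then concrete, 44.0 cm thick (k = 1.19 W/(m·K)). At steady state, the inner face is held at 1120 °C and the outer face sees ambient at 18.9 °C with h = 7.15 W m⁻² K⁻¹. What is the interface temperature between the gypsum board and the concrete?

T = 119 °C

Series thermal resistances, inner to outer:
  R_castable refractory = L/(kA) = 0.313/(0.737·23.4) = 0.01815 K/W
  R_ceramic fibre blanket = L/(kA) = 0.174/(0.0752·23.4) = 0.09888 K/W
  R_gypsum board = L/(kA) = 0.426/(0.182·23.4) = 0.1000 K/W
  R_concrete = L/(kA) = 0.440/(1.19·23.4) = 0.01580 K/W
  R_conv,out = 1/(hA) = 1/(7.15·23.4) = 0.005977 K/W
ΣR = 0.01815 + 0.09888 + 0.1000 + 0.01580 + 0.005977 = 0.2388 K/W
Q = ΔT/ΣR = (1120 °C − 18.9 °C)/0.2388 = 4611 W
From the inner boundary to the gypsum board/concrete interface, ΣR_partial = 0.2170 K/W.
T_interface = T_in − Q·ΣR_partial = 1120 °C − (4611)(0.2170) = 119 °C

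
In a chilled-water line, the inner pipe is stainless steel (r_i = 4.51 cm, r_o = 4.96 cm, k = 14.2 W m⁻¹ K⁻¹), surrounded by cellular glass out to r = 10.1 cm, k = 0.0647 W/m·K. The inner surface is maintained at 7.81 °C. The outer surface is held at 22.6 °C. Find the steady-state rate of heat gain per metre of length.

Q' = 8.45 W/m

Resistance network (inner→outer):
  R'_stainless steel = ln(0.0496/0.0451)/(2πk) = 0.09511/(2π·14.2) = 0.001066 m·K/W
  R'_cellular glass = ln(0.101/0.0496)/(2πk) = 0.7111/(2π·0.0647) = 1.749 m·K/W
ΣR = 0.001066 + 1.749 = 1.750 m·K/W
Q' = ΔT/ΣR = (7.81 °C − 22.6 °C)/1.750 = -8.45 W/m
(Negative Q' ⇒ heat flows inward; heat gain = 8.45 W/m.)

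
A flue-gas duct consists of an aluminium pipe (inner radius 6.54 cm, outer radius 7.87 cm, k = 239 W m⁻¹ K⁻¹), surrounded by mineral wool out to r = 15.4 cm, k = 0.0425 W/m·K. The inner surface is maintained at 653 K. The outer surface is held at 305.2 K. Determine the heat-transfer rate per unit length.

Q' = 138 W/m

Treat each layer as a resistance in series:
  R'_aluminium = ln(0.0787/0.0654)/(2πk) = 0.1851/(2π·239) = 1.233×10^-4 m·K/W
  R'_mineral wool = ln(0.154/0.0787)/(2πk) = 0.6713/(2π·0.0425) = 2.514 m·K/W
ΣR = 1.233×10^-4 + 2.514 = 2.514 m·K/W
Q' = ΔT/ΣR = (653 K − 305.2 K)/2.514 = 138 W/m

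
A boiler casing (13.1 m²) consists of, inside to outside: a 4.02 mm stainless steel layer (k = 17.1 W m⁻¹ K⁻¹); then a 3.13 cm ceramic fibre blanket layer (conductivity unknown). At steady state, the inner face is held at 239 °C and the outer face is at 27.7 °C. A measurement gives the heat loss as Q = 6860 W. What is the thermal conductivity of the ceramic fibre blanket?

k = 0.0776 W/m·K

ΣR = ΔT/Q = |239 − 27.7|/6860 = 0.03080 K/W
Known resistances:
  R_stainless steel = L/(kA) = 0.00402/(17.1·13.1) = 1.795×10^-5 K/W
R_ceramic fibre blanket = ΣR − ΣR_known = 0.03080 − 1.795×10^-5 = 0.03078 K/W
L/(kA) = 0.03078 ⇒ k = 0.0313/(0.03078·13.1) = 0.0776 W/m·K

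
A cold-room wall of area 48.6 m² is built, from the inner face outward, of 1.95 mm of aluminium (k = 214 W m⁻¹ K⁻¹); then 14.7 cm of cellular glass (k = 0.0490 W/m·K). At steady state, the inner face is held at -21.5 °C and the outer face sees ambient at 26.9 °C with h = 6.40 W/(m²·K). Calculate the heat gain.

Q = 745 W

Series thermal resistances, inner to outer:
  R_aluminium = L/(kA) = 0.00195/(214·48.6) = 1.875×10^-7 K/W
  R_cellular glass = L/(kA) = 0.147/(0.0490·48.6) = 0.06173 K/W
  R_conv,out = 1/(hA) = 1/(6.40·48.6) = 0.003215 K/W
ΣR = 1.875×10^-7 + 0.06173 + 0.003215 = 0.06495 K/W
Q = ΔT/ΣR = (-21.5 °C − 26.9 °C)/0.06495 = -745 W
(Negative Q ⇒ heat flows inward; heat gain = 745 W.)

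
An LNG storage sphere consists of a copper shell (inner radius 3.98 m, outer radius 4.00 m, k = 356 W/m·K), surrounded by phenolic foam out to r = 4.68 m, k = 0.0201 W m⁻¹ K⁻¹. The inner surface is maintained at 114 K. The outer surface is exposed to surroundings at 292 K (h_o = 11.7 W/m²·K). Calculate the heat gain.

Q = 1240 W

Treat each layer as a resistance in series:
  R_copper = (1/3.98 − 1/4.00)/(4πk) = 0.001256/(4π·356) = 2.808×10^-7 K/W
  R_phenolic foam = (1/4.00 − 1/4.68)/(4πk) = 0.03632/(4π·0.0201) = 0.1438 K/W
  R_conv,out = 1/(4πr²h) = 1/(4π·4.68²·11.7) = 3.105×10^-4 K/W
ΣR = 2.808×10^-7 + 0.1438 + 3.105×10^-4 = 0.1441 K/W
Q = ΔT/ΣR = (114 K − 292 K)/0.1441 = -1240 W
(Negative Q ⇒ heat flows inward; heat gain = 1240 W.)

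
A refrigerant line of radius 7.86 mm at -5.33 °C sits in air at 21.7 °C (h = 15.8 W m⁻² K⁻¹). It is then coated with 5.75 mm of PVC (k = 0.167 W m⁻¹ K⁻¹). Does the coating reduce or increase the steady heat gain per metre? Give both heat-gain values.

increases: 21.1 → 21.4 W/m

Critical radius for a cylinder: r_cr = k/h = 0.0106 m = 1.06 cm.
Outer radius after coating: r₂ = 0.00786 + 0.00575 = 0.01361 m.
r₁ < r_cr < r₂: heat gain rises to a maximum at r_cr then falls. Whether the coating helps depends on whether Q(r₂) has dropped back below Q(r₁).
Bare: R = 1/(2πr₁h) = 1.282 m·K/W; Q = 27.03/1.282 = 21.1 W/m.
Coated: R = R_cond + R_conv = 1.263 m·K/W; Q = 27.03/1.263 = 21.4 W/m.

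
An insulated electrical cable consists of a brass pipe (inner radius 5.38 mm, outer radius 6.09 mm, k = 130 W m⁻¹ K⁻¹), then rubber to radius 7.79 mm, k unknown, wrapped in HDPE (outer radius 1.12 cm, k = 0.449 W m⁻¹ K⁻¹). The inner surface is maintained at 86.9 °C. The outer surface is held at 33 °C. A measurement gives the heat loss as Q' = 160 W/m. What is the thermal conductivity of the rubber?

ΣR = ΔT/Q' = |86.9 − 33|/160 = 0.3369 m·K/W
Known resistances:
  R'_brass = ln(0.00609/0.00538)/(2πk) = 0.1240/(2π·130) = 1.518×10^-4 m·K/W
  R'_HDPE = ln(0.0112/0.00779)/(2πk) = 0.3631/(2π·0.449) = 0.1287 m·K/W
R_rubber = ΣR − ΣR_known = 0.3369 − 0.1289 = 0.2080 m·K/W
ln(r₂/r₁)/(2πk) = 0.2080 ⇒ k = 0.2462/(2π·0.2080) = 0.188 W/m·K

k = 0.188 W/m·K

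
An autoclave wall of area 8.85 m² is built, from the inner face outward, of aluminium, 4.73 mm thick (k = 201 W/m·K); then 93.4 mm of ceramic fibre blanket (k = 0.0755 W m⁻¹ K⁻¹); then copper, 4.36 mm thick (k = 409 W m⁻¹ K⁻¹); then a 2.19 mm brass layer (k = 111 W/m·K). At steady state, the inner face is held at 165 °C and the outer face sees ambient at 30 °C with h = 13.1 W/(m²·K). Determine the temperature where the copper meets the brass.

T = 37.8 °C

Treat each layer as a resistance in series:
  R_aluminium = L/(kA) = 0.00473/(201·8.85) = 2.659×10^-6 K/W
  R_ceramic fibre blanket = L/(kA) = 0.0934/(0.0755·8.85) = 0.1398 K/W
  R_copper = L/(kA) = 0.00436/(409·8.85) = 1.205×10^-6 K/W
  R_brass = L/(kA) = 0.00219/(111·8.85) = 2.229×10^-6 K/W
  R_conv,out = 1/(hA) = 1/(13.1·8.85) = 0.008626 K/W
ΣR = 2.659×10^-6 + 0.1398 + 1.205×10^-6 + 2.229×10^-6 + 0.008626 = 0.1484 K/W
Q = ΔT/ΣR = (165 °C − 30 °C)/0.1484 = 909.7 W
From the inner boundary to the copper/brass interface, ΣR_partial = 0.1398 K/W.
T_interface = T_in − Q·ΣR_partial = 165 °C − (909.7)(0.1398) = 37.8 °C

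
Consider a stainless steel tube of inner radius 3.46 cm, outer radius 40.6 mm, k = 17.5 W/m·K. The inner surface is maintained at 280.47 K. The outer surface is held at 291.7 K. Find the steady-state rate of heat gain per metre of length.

Q' = 2πk·ΔT/ln(r₂/r₁) = 2π × 17.5 × 11.23 / ln(0.0406/0.0346) = 7720 W/m

Q' = 7.72 kW/m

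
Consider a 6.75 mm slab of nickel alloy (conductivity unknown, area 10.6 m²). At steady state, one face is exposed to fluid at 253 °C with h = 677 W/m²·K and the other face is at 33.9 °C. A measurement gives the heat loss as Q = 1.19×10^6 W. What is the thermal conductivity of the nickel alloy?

k = 14.2 W/m·K

ΣR = ΔT/Q = |253 − 33.9|/1.19×10^6 = 1.841×10^-4 K/W
Known resistances:
  R_conv,in = 1/(hA) = 1/(677·10.6) = 1.393×10^-4 K/W
R_nickel alloy = ΣR − ΣR_known = 1.841×10^-4 − 1.393×10^-4 = 4.480×10^-5 K/W
L/(kA) = 4.480×10^-5 ⇒ k = 0.00675/(4.480×10^-5·10.6) = 14.2 W/m·K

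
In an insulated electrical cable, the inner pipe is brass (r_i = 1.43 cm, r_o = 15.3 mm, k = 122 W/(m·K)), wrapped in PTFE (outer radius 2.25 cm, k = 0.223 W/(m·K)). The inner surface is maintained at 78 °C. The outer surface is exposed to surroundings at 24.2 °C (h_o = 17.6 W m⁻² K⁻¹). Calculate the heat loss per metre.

Series thermal resistances, inner to outer:
  R'_brass = ln(0.0153/0.0143)/(2πk) = 0.06759/(2π·122) = 8.818×10^-5 m·K/W
  R'_PTFE = ln(0.0225/0.0153)/(2πk) = 0.3857/(2π·0.223) = 0.2752 m·K/W
  R'_conv,out = 1/(2πr h) = 1/(2π·0.0225·17.6) = 0.4019 m·K/W
ΣR = 8.818×10^-5 + 0.2752 + 0.4019 = 0.6772 m·K/W
Q' = ΔT/ΣR = (78 °C − 24.2 °C)/0.6772 = 79.4 W/m

Q' = 79.4 W/m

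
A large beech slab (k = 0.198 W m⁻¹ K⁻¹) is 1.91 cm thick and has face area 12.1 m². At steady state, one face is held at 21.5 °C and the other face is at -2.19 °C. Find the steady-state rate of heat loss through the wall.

Q = kA·ΔT/L = 0.198 × 12.1 × |21.5 °C − -2.19 °C| / 0.0191 = 2970 W

Q = 2.97 kW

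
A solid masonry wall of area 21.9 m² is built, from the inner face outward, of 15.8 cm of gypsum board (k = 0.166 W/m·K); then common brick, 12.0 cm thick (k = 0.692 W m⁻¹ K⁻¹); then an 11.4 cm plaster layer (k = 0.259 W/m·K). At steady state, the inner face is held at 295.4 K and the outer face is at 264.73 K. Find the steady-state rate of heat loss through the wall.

Series thermal resistances, inner to outer:
  R_gypsum board = L/(kA) = 0.158/(0.166·21.9) = 0.04346 K/W
  R_common brick = L/(kA) = 0.120/(0.692·21.9) = 0.007918 K/W
  R_plaster = L/(kA) = 0.114/(0.259·21.9) = 0.02010 K/W
ΣR = 0.04346 + 0.007918 + 0.02010 = 0.07148 K/W
Q = ΔT/ΣR = (295.4 K − 264.73 K)/0.07148 = 429 W

Q = 429 W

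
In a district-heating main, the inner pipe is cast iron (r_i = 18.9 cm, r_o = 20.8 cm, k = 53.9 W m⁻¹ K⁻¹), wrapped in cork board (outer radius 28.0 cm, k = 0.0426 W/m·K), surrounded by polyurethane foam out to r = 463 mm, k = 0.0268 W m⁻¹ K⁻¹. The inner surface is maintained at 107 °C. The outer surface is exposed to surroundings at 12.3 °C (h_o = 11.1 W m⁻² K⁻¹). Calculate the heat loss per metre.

Resistance network (inner→outer):
  R'_cast iron = ln(0.208/0.189)/(2πk) = 0.09579/(2π·53.9) = 2.829×10^-4 m·K/W
  R'_cork board = ln(0.280/0.208)/(2πk) = 0.2973/(2π·0.0426) = 1.111 m·K/W
  R'_polyurethane foam = ln(0.463/0.280)/(2πk) = 0.5029/(2π·0.0268) = 2.987 m·K/W
  R'_conv,out = 1/(2πr h) = 1/(2π·0.463·11.1) = 0.03097 m·K/W
ΣR = 2.829×10^-4 + 1.111 + 2.987 + 0.03097 = 4.129 m·K/W
Q' = ΔT/ΣR = (107 °C − 12.3 °C)/4.129 = 22.9 W/m

Q' = 22.9 W/m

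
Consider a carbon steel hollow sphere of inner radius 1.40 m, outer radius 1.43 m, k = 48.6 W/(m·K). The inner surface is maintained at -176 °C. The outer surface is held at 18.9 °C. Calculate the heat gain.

Q = 4πk·ΔT/(1/r₁ − 1/r₂) = 4π × 48.6 × 194.9 / (1/1.40 − 1/1.43) = 7.94×10^6 W

Q = 7940 kW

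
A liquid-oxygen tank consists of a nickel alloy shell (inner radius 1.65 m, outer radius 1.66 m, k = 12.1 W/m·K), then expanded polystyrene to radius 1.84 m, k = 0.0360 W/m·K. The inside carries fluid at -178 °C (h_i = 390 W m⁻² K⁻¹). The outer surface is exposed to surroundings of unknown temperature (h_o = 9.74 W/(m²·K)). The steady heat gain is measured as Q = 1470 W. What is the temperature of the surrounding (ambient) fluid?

Series resistances:
  R_conv,in = 1/(4πr²h) = 1/(4π·1.65²·390) = 7.495×10^-5 K/W
  R_nickel alloy = (1/1.65 − 1/1.66)/(4πk) = 0.003651/(4π·12.1) = 2.401×10^-5 K/W
  R_expanded polystyrene = (1/1.66 − 1/1.84)/(4πk) = 0.05893/(4π·0.0360) = 0.1303 K/W
  R_conv,out = 1/(4πr²h) = 1/(4π·1.84²·9.74) = 0.002413 K/W
ΣR = 0.1328 K/W
ΔT = Q·ΣR = 1470 × 0.1328 = 195.2 K
Heat flows inward, so T_out = T_in + ΔT = -178 + 195.2 = 17.2 °C

T_out = 17.2 °C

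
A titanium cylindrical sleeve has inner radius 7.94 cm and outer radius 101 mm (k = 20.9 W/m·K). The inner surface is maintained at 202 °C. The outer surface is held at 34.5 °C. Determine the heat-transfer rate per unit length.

Q' = 2πk·ΔT/ln(r₂/r₁) = 2π × 20.9 × 167.5 / ln(0.101/0.0794) = 91400 W/m

Q' = 91.4 kW/m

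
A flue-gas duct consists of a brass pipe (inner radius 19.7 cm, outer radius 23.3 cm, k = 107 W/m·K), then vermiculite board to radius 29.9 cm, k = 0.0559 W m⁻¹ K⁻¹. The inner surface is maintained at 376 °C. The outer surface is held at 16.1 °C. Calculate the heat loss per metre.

Series thermal resistances, inner to outer:
  R'_brass = ln(0.233/0.197)/(2πk) = 0.1678/(2π·107) = 2.496×10^-4 m·K/W
  R'_vermiculite board = ln(0.299/0.233)/(2πk) = 0.2494/(2π·0.0559) = 0.7101 m·K/W
ΣR = 2.496×10^-4 + 0.7101 = 0.7103 m·K/W
Q' = ΔT/ΣR = (376 °C − 16.1 °C)/0.7103 = 507 W/m

Q' = 507 W/m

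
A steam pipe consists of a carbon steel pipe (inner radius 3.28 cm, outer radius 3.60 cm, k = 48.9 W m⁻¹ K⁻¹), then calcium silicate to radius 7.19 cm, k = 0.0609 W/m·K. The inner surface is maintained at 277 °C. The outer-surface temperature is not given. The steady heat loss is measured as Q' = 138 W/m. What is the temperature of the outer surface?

Sum the resistances:
  R'_carbon steel = ln(0.0360/0.0328)/(2πk) = 0.09309/(2π·48.9) = 3.030×10^-4 m·K/W
  R'_calcium silicate = ln(0.0719/0.0360)/(2πk) = 0.6918/(2π·0.0609) = 1.808 m·K/W
ΣR = 1.808 m·K/W
ΔT = Q'·ΣR = 138 × 1.808 = 249.5 K
Heat flows outward, so T_out = T_in − ΔT = 277 − 249.5 = 27.5 °C

T_out = 27.5 °C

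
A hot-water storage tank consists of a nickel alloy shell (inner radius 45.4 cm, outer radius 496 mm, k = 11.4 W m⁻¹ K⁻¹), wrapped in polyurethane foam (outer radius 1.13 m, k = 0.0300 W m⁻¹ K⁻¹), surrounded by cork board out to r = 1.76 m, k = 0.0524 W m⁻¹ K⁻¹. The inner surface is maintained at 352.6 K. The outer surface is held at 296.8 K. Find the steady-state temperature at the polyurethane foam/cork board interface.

Resistance network (inner→outer):
  R_nickel alloy = (1/0.454 − 1/0.496)/(4πk) = 0.1865/(4π·11.4) = 0.001302 K/W
  R_polyurethane foam = (1/0.496 − 1/1.13)/(4πk) = 1.131/(4π·0.0300) = 3.001 K/W
  R_cork board = (1/1.13 − 1/1.76)/(4πk) = 0.3168/(4π·0.0524) = 0.4811 K/W
ΣR = 0.001302 + 3.001 + 0.4811 = 3.483 K/W
Q = ΔT/ΣR = (352.6 K − 296.8 K)/3.483 = 16.02 W
From the inner boundary to the polyurethane foam/cork board interface, ΣR_partial = 3.002 K/W.
T_interface = T_in − Q·ΣR_partial = 352.6 K − (16.02)(3.002) = 304.5 K

T = 304.5 K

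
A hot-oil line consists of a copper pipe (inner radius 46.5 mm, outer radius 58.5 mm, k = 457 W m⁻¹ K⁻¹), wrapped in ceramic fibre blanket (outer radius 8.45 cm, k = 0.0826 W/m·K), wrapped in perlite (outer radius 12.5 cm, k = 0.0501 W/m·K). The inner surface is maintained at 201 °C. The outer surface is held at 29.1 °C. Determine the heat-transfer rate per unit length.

Series thermal resistances, inner to outer:
  R'_copper = ln(0.0585/0.0465)/(2πk) = 0.2296/(2π·457) = 7.995×10^-5 m·K/W
  R'_ceramic fibre blanket = ln(0.0845/0.0585)/(2πk) = 0.3677/(2π·0.0826) = 0.7085 m·K/W
  R'_perlite = ln(0.125/0.0845)/(2πk) = 0.3916/(2π·0.0501) = 1.244 m·K/W
ΣR = 7.995×10^-5 + 0.7085 + 1.244 = 1.953 m·K/W
Q' = ΔT/ΣR = (201 °C − 29.1 °C)/1.953 = 88.0 W/m

Q' = 88.0 W/m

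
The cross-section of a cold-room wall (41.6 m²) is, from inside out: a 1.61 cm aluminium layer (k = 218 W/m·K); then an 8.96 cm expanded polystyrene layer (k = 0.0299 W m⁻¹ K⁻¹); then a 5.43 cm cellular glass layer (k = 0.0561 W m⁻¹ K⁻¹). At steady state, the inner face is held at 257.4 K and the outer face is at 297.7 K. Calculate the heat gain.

Q = 423 W

Treat each layer as a resistance in series:
  R_aluminium = L/(kA) = 0.0161/(218·41.6) = 1.775×10^-6 K/W
  R_expanded polystyrene = L/(kA) = 0.0896/(0.0299·41.6) = 0.07203 K/W
  R_cellular glass = L/(kA) = 0.0543/(0.0561·41.6) = 0.02327 K/W
ΣR = 1.775×10^-6 + 0.07203 + 0.02327 = 0.09530 K/W
Q = ΔT/ΣR = (257.4 K − 297.7 K)/0.09530 = -423 W
(Negative Q ⇒ heat flows inward; heat gain = 423 W.)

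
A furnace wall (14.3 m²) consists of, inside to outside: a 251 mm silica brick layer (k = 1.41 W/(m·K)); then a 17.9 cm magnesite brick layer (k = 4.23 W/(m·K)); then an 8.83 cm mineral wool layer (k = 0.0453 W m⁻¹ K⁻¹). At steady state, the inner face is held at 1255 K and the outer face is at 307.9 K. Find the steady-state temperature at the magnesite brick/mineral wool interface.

Resistance network (inner→outer):
  R_silica brick = L/(kA) = 0.251/(1.41·14.3) = 0.01245 K/W
  R_magnesite brick = L/(kA) = 0.179/(4.23·14.3) = 0.002959 K/W
  R_mineral wool = L/(kA) = 0.0883/(0.0453·14.3) = 0.1363 K/W
ΣR = 0.01245 + 0.002959 + 0.1363 = 0.1517 K/W
Q = ΔT/ΣR = (1255 K − 307.9 K)/0.1517 = 6243 W
From the inner boundary to the magnesite brick/mineral wool interface, ΣR_partial = 0.01541 K/W.
T_interface = T_in − Q·ΣR_partial = 1255 K − (6243)(0.01541) = 1159 K

T = 1159 K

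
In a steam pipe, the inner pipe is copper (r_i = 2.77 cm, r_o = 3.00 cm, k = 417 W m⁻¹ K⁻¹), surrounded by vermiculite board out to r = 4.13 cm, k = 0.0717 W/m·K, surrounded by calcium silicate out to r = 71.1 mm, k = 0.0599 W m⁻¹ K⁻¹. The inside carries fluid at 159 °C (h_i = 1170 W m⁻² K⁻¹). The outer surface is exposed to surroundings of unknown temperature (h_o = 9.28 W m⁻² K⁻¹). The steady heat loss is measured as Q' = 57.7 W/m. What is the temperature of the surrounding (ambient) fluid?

T_out = 20.6 °C

Sum the resistances:
  R'_conv,in = 1/(2πr h) = 1/(2π·0.0277·1170) = 0.004911 m·K/W
  R'_copper = ln(0.0300/0.0277)/(2πk) = 0.07976/(2π·417) = 3.044×10^-5 m·K/W
  R'_vermiculite board = ln(0.0413/0.0300)/(2πk) = 0.3197/(2π·0.0717) = 0.7096 m·K/W
  R'_calcium silicate = ln(0.0711/0.0413)/(2πk) = 0.5432/(2π·0.0599) = 1.443 m·K/W
  R'_conv,out = 1/(2πr h) = 1/(2π·0.0711·9.28) = 0.2412 m·K/W
ΣR = 2.399 m·K/W
ΔT = Q'·ΣR = 57.7 × 2.399 = 138.4 K
Heat flows outward, so T_out = T_in − ΔT = 159 − 138.4 = 20.6 °C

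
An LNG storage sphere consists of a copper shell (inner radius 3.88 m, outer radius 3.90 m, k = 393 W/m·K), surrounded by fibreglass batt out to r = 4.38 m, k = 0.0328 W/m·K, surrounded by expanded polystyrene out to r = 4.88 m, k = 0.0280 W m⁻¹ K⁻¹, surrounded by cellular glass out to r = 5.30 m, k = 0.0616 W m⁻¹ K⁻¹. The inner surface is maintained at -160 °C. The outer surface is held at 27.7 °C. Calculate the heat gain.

Q = 1210 W

Resistance network (inner→outer):
  R_copper = (1/3.88 − 1/3.90)/(4πk) = 0.001322/(4π·393) = 2.676×10^-7 K/W
  R_fibreglass batt = (1/3.90 − 1/4.38)/(4πk) = 0.02810/(4π·0.0328) = 0.06817 K/W
  R_expanded polystyrene = (1/4.38 − 1/4.88)/(4πk) = 0.02339/(4π·0.0280) = 0.06648 K/W
  R_cellular glass = (1/4.88 − 1/5.30)/(4πk) = 0.01624/(4π·0.0616) = 0.02098 K/W
ΣR = 2.676×10^-7 + 0.06817 + 0.06648 + 0.02098 = 0.1556 K/W
Q = ΔT/ΣR = (-160 °C − 27.7 °C)/0.1556 = -1210 W
(Negative Q ⇒ heat flows inward; heat gain = 1210 W.)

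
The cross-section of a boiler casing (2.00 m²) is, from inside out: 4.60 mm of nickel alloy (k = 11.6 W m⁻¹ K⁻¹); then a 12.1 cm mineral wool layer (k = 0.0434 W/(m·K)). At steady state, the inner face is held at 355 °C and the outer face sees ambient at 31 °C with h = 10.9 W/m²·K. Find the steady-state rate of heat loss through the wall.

Series thermal resistances, inner to outer:
  R_nickel alloy = L/(kA) = 0.00460/(11.6·2.00) = 1.983×10^-4 K/W
  R_mineral wool = L/(kA) = 0.121/(0.0434·2.00) = 1.394 K/W
  R_conv,out = 1/(hA) = 1/(10.9·2.00) = 0.04587 K/W
ΣR = 1.983×10^-4 + 1.394 + 0.04587 = 1.440 K/W
Q = ΔT/ΣR = (355 °C − 31 °C)/1.440 = 225 W

Q = 225 W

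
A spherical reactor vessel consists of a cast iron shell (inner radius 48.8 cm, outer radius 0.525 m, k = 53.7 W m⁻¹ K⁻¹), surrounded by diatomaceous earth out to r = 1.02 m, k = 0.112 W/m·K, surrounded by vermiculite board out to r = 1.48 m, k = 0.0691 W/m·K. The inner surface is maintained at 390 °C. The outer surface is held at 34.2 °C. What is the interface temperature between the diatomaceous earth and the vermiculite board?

Treat each layer as a resistance in series:
  R_cast iron = (1/0.488 − 1/0.525)/(4πk) = 0.1444/(4π·53.7) = 2.140×10^-4 K/W
  R_diatomaceous earth = (1/0.525 − 1/1.02)/(4πk) = 0.9244/(4π·0.112) = 0.6568 K/W
  R_vermiculite board = (1/1.02 − 1/1.48)/(4πk) = 0.3047/(4π·0.0691) = 0.3509 K/W
ΣR = 2.140×10^-4 + 0.6568 + 0.3509 = 1.008 K/W
Q = ΔT/ΣR = (390 °C − 34.2 °C)/1.008 = 353.0 W
From the inner boundary to the diatomaceous earth/vermiculite board interface, ΣR_partial = 0.6570 K/W.
T_interface = T_in − Q·ΣR_partial = 390 °C − (353.0)(0.6570) = 158 °C

T = 158 °C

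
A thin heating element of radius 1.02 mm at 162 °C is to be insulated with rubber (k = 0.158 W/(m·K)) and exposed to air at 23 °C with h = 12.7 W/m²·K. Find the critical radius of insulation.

For a cylinder, r_cr = k_ins/h = 0.158/12.7 = 0.0124 m = 1.24 cm

r_cr = 1.24 cm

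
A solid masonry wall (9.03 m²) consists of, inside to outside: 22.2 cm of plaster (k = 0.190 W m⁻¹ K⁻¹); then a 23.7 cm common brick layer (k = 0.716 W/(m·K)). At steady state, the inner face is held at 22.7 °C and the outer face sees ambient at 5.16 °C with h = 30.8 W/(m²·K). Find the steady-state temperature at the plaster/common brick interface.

T = 9.32 °C

Series thermal resistances, inner to outer:
  R_plaster = L/(kA) = 0.222/(0.190·9.03) = 0.1294 K/W
  R_common brick = L/(kA) = 0.237/(0.716·9.03) = 0.03666 K/W
  R_conv,out = 1/(hA) = 1/(30.8·9.03) = 0.003596 K/W
ΣR = 0.1294 + 0.03666 + 0.003596 = 0.1697 K/W
Q = ΔT/ΣR = (22.7 °C − 5.16 °C)/0.1697 = 103.4 W
From the inner boundary to the plaster/common brick interface, ΣR_partial = 0.1294 K/W.
T_interface = T_in − Q·ΣR_partial = 22.7 °C − (103.4)(0.1294) = 9.32 °C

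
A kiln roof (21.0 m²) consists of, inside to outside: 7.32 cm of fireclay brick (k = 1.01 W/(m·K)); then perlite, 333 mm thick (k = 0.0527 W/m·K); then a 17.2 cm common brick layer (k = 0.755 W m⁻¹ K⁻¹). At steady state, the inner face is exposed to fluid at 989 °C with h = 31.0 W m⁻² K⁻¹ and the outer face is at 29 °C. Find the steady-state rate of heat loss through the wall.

Treat each layer as a resistance in series:
  R_conv,in = 1/(hA) = 1/(31.0·21.0) = 0.001536 K/W
  R_fireclay brick = L/(kA) = 0.0732/(1.01·21.0) = 0.003451 K/W
  R_perlite = L/(kA) = 0.333/(0.0527·21.0) = 0.3009 K/W
  R_common brick = L/(kA) = 0.172/(0.755·21.0) = 0.01085 K/W
ΣR = 0.001536 + 0.003451 + 0.3009 + 0.01085 = 0.3167 K/W
Q = ΔT/ΣR = (989 °C − 29 °C)/0.3167 = 3030 W

Q = 3.03 kW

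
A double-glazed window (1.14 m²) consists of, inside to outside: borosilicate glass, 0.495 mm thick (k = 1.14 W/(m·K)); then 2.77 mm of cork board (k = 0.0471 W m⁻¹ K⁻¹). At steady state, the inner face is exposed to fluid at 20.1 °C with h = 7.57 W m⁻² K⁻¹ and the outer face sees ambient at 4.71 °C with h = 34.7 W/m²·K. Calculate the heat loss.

Q = 79.7 W

Resistance network (inner→outer):
  R_conv,in = 1/(hA) = 1/(7.57·1.14) = 0.1159 K/W
  R_borosilicate glass = L/(kA) = 4.95×10^-4/(1.14·1.14) = 3.809×10^-4 K/W
  R_cork board = L/(kA) = 0.00277/(0.0471·1.14) = 0.05159 K/W
  R_conv,out = 1/(hA) = 1/(34.7·1.14) = 0.02528 K/W
ΣR = 0.1159 + 3.809×10^-4 + 0.05159 + 0.02528 = 0.1932 K/W
Q = ΔT/ΣR = (20.1 °C − 4.71 °C)/0.1932 = 79.7 W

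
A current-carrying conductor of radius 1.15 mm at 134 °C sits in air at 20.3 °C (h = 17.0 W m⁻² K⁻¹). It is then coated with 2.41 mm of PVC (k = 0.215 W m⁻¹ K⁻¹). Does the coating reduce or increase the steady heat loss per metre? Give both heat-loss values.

increases: 14.0 → 32.8 W/m

Critical radius for a cylinder: r_cr = k/h = 0.0126 m = 1.26 cm.
Outer radius after coating: r₂ = 0.00115 + 0.00241 = 0.00356 m.
Since r₁ < r_cr and r₂ ≤ r_cr, the coating moves toward the maximum at r_cr — heat loss rises.
Bare: R = 1/(2πr₁h) = 8.141 m·K/W; Q = 113.7/8.141 = 14.0 W/m.
Coated: R = R_cond + R_conv = 3.466 m·K/W; Q = 113.7/3.466 = 32.8 W/m.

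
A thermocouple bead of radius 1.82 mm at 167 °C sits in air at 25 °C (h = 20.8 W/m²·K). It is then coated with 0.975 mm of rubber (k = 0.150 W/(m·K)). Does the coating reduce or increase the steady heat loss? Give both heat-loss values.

increases: 0.123 → 0.240 W

Critical radius for a sphere: r_cr = 2k/h = 0.0144 m = 1.44 cm.
Outer radius after coating: r₂ = 0.00182 + 9.75×10^-4 = 0.002795 m.
Since r₁ < r_cr and r₂ ≤ r_cr, the coating moves toward the maximum at r_cr — heat loss rises.
Bare: R = 1/(4πr₁²h) = 1155 K/W; Q = 142/1155 = 0.123 W.
Coated: R = R_cond + R_conv = 591.4 K/W; Q = 142/591.4 = 0.240 W.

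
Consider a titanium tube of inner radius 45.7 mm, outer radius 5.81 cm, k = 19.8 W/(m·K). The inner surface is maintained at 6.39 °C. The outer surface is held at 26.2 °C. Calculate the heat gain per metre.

Q' = 10.3 kW/m

Q' = 2πk·ΔT/ln(r₂/r₁) = 2π × 19.8 × 19.81 / ln(0.0581/0.0457) = 10300 W/m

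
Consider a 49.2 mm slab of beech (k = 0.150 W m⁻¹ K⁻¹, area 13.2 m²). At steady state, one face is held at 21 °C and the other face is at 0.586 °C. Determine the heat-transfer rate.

Q = kA·ΔT/L = 0.150 × 13.2 × |21 °C − 0.586 °C| / 0.0492 = 822 W

Q = 822 W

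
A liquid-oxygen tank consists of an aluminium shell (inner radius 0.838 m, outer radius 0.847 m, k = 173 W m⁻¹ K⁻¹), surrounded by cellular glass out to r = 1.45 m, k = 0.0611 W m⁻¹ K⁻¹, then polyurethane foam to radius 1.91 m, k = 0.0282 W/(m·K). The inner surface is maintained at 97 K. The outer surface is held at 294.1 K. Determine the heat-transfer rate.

Q = 178 W

Series thermal resistances, inner to outer:
  R_aluminium = (1/0.838 − 1/0.847)/(4πk) = 0.01268/(4π·173) = 5.833×10^-6 K/W
  R_cellular glass = (1/0.847 − 1/1.45)/(4πk) = 0.4910/(4π·0.0611) = 0.6395 K/W
  R_polyurethane foam = (1/1.45 − 1/1.91)/(4πk) = 0.1661/(4π·0.0282) = 0.4687 K/W
ΣR = 5.833×10^-6 + 0.6395 + 0.4687 = 1.108 K/W
Q = ΔT/ΣR = (97 K − 294.1 K)/1.108 = -178 W
(Negative Q ⇒ heat flows inward; heat gain = 178 W.)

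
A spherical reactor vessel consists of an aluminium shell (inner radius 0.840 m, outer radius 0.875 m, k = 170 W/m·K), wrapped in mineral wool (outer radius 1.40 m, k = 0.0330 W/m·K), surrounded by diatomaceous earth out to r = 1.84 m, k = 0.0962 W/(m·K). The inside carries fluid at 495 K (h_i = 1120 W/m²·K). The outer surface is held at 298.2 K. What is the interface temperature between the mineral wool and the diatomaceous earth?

Resistance network (inner→outer):
  R_conv,in = 1/(4πr²h) = 1/(4π·0.840²·1120) = 1.007×10^-4 K/W
  R_aluminium = (1/0.840 − 1/0.875)/(4πk) = 0.04762/(4π·170) = 2.229×10^-5 K/W
  R_mineral wool = (1/0.875 − 1/1.40)/(4πk) = 0.4286/(4π·0.0330) = 1.033 K/W
  R_diatomaceous earth = (1/1.40 − 1/1.84)/(4πk) = 0.1708/(4π·0.0962) = 0.1413 K/W
ΣR = 1.007×10^-4 + 2.229×10^-5 + 1.033 + 0.1413 = 1.174 K/W
Q = ΔT/ΣR = (495 K − 298.2 K)/1.174 = 167.6 W
From the inner boundary to the mineral wool/diatomaceous earth interface, ΣR_partial = 1.033 K/W.
T_interface = T_in − Q·ΣR_partial = 495 K − (167.6)(1.033) = 321.9 K

T = 321.9 K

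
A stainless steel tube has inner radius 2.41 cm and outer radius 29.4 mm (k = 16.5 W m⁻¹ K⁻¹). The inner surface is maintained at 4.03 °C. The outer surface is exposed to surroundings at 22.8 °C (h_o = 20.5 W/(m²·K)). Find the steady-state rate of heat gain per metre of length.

Q' = 70.6 W/m

Series thermal resistances, inner to outer:
  R'_stainless steel = ln(0.0294/0.0241)/(2πk) = 0.1988/(2π·16.5) = 0.001917 m·K/W
  R'_conv,out = 1/(2πr h) = 1/(2π·0.0294·20.5) = 0.2641 m·K/W
ΣR = 0.001917 + 0.2641 = 0.2660 m·K/W
Q' = ΔT/ΣR = (4.03 °C − 22.8 °C)/0.2660 = -70.6 W/m
(Negative Q' ⇒ heat flows inward; heat gain = 70.6 W/m.)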